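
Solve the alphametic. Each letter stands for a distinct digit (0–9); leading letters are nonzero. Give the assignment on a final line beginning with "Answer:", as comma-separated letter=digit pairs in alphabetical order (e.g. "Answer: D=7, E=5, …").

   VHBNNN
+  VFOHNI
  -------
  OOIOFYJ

Step 1. [col 1: N + I ≡ J (mod 10)] J=8 is one option consistent with column 1 (N + I ≡ J (mod 10), carry-in 0) — take it ⇒ J=8.
Step 2. [col 1: N + I ≡ J (mod 10)] several values work for N in column 1 (N + I ≡ J (mod 10), carry-in 0); try N=2 ⇒ N=2.
Step 3. [O] adding two 6-digit numbers gives at most 6+1 digits, and here it does — O is that final carry and must be 1 ⇒ O=1.
Step 4. [col 1: N + I ≡ J (mod 10)] column 1: given N=2, J=8, carry-in 0, and digits 1,2,8 already taken and all letters distinct, N+I≡J (mod 10) forces I=6 ⇒ I=6.
Step 5. [col 2: N + N ≡ Y (mod 10)] column 2: given N=2, carry-in 0, and digits 1,2,6,8 already taken and all letters distinct, N+N≡Y (mod 10) forces Y=4. So Y=4.
Step 6. [col 3: N + H ≡ F (mod 10)] no forcing yet in column 3 (carry-in 0); H=7 is free and consistent — try it ⇒ H=7.
Step 7. [col 3: N + H ≡ F (mod 10)] column 3 reads N+H+carry(0)=F with N=2, H=7; with digits 1,2,4,6,7,8 already taken and all letters distinct, the only value for F is 9, so F=9.
Step 8. [col 4: B + O ≡ O (mod 10)] in column 4 we have B+O≡O with carry-in 0; given O=1 and digits 1,2,4,6,7,8,9 already taken and all letters distinct, that pins B to 0 ⇒ B=0.
Step 9. [col 6: V + V ≡ O (mod 10)] column 6 reads V+V+carry(1)=O with O=1; with digits 0,1,2,4,6,7,8,9 already taken and all letters distinct, the only value for V is 5, so V=5.

Answer: B=0, F=9, H=7, I=6, J=8, N=2, O=1, V=5, Y=4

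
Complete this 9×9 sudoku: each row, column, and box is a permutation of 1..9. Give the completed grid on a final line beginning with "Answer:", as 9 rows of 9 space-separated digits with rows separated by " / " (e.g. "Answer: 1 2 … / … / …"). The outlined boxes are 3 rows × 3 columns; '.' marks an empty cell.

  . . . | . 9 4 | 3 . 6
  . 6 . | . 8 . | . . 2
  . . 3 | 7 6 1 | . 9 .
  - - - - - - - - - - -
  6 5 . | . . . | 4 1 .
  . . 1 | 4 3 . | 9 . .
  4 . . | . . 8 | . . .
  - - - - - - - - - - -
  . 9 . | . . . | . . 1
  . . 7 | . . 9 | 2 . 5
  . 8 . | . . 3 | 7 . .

Step 1. [r1c4∈{2,5}] across box 2, 2 lands solely at r1c4, so r1c4=2.
Step 2. [r2c6∈{5}] only 5 remains possible at r2c6. So r2c6=5.
Step 3. [r5c8∈{2,5,6,7,8}] 5 has one home in row 5: r5c8 ⇒ r5c8=5.
Step 4. [r6c8∈{2,3,6,7}] r6c8 is the only open cell in col 8 admitting 2. So r6c8=2.
Step 5. [r5c6∈{2,6,7}] row 5 places 6 nowhere but r5c6, so r5c6=6.
Step 6. [r4c9∈{3,7,8}] across row 4, 3 lands solely at r4c9 ⇒ r4c9=3.
Step 7. [r4c3∈{2,8,9}] r4c3 is the only open cell in row 4 admitting 8. So r4c3=8.
Step 8. [r1c3∈{5}] nothing but 5 survives at r1c3, so r1c3=5.
Step 9. [r2c1∈{1,7,9}] across col 1, 9 lands solely at r2c1 ⇒ r2c1=9.
Step 10. [r2c3∈{4}] r2c3's peers cover all but 4. So r2c3=4.
Step 11. [r8c2∈{1,3,4}] r8c2 is the only open cell in col 2 admitting 4, so r8c2=4.
Step 12. [r8c5∈{1}] only 1 remains possible at r8c5 ⇒ r8c5=1.
Step 13. [r6c9∈{7}] r6c9 is down to just 7 ⇒ r6c9=7.
Step 14. [r9c1∈{1,2,5}] in row 9, 1 fits only at r9c1. So r9c1=1.
Step 15. [r7c1∈{2,3,5}] r7c1 is the only open cell in col 1 admitting 5, so r7c1=5.
Step 16. [r7c8∈{3,4,6,8}] row 7 places 3 nowhere but r7c8. So r7c8=3.
Step 17. [r7c5∈{2,4,7}] r7c5 is the only open cell in row 7 admitting 4. So r7c5=4.
Step 18. [r6c5∈{5}] only 5 remains possible at r6c5 ⇒ r6c5=5.
Step 19. [r9c5∈{2}] r9c5 has the single candidate 2, so r9c5=2.
Step 20. [r9c3∈{6}] only 6 remains possible at r9c3. So r9c3=6.
Step 21. [r8c8∈{6,8}] r8c8 is the only open cell in col 8 admitting 6, so r8c8=6.
Step 22. [r1c8∈{7,8}] col 8 places 8 nowhere but r1c8. So r1c8=8.
Step 23. [r3c2∈{2}] r3c2's peers cover all but 2. So r3c2=2.
Step 24. [r1c1∈{7}] r1c1 has the single candidate 7 ⇒ r1c1=7.
Step 25. [r4c6∈{2,7}] 2 has one home in row 4: r4c6, so r4c6=2.
Step 26. [r4c4∈{9}] r4c4's peers cover all but 9. So r4c4=9.
Step 27. [r3c9∈{4}] r3c9 has the single candidate 4 ⇒ r3c9=4.
Step 28. [r8c4∈{8}] r8c4 has the single candidate 8 ⇒ r8c4=8.
Step 29. [r5c9∈{8}] r5c9 is down to just 8, so r5c9=8.
Step 30. [r6c2∈{3}] r6c2 is down to just 3. So r6c2=3.
Step 31. [r2c7∈{1}] r2c7 has the single candidate 1, so r2c7=1.
Step 32. [r1c2∈{1}] only 1 remains possible at r1c2 ⇒ r1c2=1.
Step 33. [r6c7∈{6}] r6c7's peers cover all but 6. So r6c7=6.
Step 34. [r7c3∈{2}] nothing but 2 survives at r7c3. So r7c3=2.
Step 35. [r8c1∈{3}] r8c1's peers cover all but 3, so r8c1=3.
Step 36. [r6c4∈{1}] r6c4 is down to just 1 ⇒ r6c4=1.
Step 37. [r4c5∈{7}] r4c5's peers cover all but 7 ⇒ r4c5=7.
Step 38. [r7c4∈{6}] only 6 remains possible at r7c4. So r7c4=6.
Step 39. [r9c9∈{9}] r9c9's peers cover all but 9, so r9c9=9.
Step 40. [r6c3∈{9}] r6c3 is down to just 9, so r6c3=9.
Step 41. [r3c1∈{8}] r3c1 has the single candidate 8, so r3c1=8.
Step 42. [r2c4∈{3}] only 3 remains possible at r2c4 ⇒ r2c4=3.
Step 43. [r7c7∈{8}] only 8 remains possible at r7c7, so r7c7=8.
Step 44. [r2c8∈{7}] nothing but 7 survives at r2c8, so r2c8=7.
Step 45. [r9c8∈{4}] only 4 remains possible at r9c8, so r9c8=4.
Step 46. [r7c6∈{7}] r7c6 is down to just 7, so r7c6=7.
Step 47. [r3c7∈{5}] r3c7 is down to just 5, so r3c7=5.
Step 48. [r9c4∈{5}] r9c4's peers cover all but 5. So r9c4=5.
Step 49. [r5c1∈{2}] r5c1 has the single candidate 2 ⇒ r5c1=2.
Step 50. [r5c2∈{7}] r5c2 has the single candidate 7 ⇒ r5c2=7.

Answer: 7 1 5 2 9 4 3 8 6 / 9 6 4 3 8 5 1 7 2 / 8 2 3 7 6 1 5 9 4 / 6 5 8 9 7 2 4 1 3 / 2 7 1 4 3 6 9 5 8 / 4 3 9 1 5 8 6 2 7 / 5 9 2 6 4 7 8 3 1 / 3 4 7 8 1 9 2 6 5 / 1 8 6 5 2 3 7 4 9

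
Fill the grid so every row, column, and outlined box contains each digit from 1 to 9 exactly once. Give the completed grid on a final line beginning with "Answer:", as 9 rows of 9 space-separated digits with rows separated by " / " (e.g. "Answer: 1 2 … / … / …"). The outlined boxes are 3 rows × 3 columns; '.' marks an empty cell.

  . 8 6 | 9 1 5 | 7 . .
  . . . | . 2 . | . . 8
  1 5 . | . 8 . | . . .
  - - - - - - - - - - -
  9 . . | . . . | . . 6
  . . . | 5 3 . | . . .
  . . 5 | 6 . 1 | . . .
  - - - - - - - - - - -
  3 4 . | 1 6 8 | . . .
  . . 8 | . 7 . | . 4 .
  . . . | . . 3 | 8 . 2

Step 1. [r7c3∈{2,7,9}] 2 has one home in row 7: r7c3, so r7c3=2.
Step 2. [r4c5∈{4}] nothing but 4 survives at r4c5 ⇒ r4c5=4.
Step 3. [r6c5∈{9}] r6c5's peers cover all but 9. So r6c5=9.
Step 4. [r1c1∈{2,4}] across box 1, 2 lands solely at r1c1. So r1c1=2.
Step 5. [r1c8∈{3}] r1c8 is down to just 3 ⇒ r1c8=3.
Step 6. [r1c9∈{4}] r1c9 has the single candidate 4. So r1c9=4.
Step 7. [r3c9∈{9}] r3c9 is down to just 9 ⇒ r3c9=9.
Step 8. [r8c6∈{2,9}] across col 6, 9 lands solely at r8c6 ⇒ r8c6=9.
Step 9. [r4c4∈{2,7,8}] col 4 places 8 nowhere but r4c4. So r4c4=8.
Step 10. [r9c5∈{5}] r9c5's peers cover all but 5, so r9c5=5.
Step 11. [r8c1∈{5,6}] col 1 places 5 nowhere but r8c1. So r8c1=5.
Step 12. [r7c9∈{5,7}] col 9 places 5 nowhere but r7c9, so r7c9=5.
Step 13. [r7c8∈{7,9}] row 7 places 7 nowhere but r7c8 ⇒ r7c8=7.
Step 14. [r9c4∈{4}] r9c4's peers cover all but 4 ⇒ r9c4=4.
Step 15. [r7c7∈{9}] only 9 remains possible at r7c7. So r7c7=9.
Step 16. [r5c8∈{1,2,8,9}] 9 has one home in row 5: r5c8, so r5c8=9.
Step 17. [r5c1∈{4,6,7,8}] in row 5, 8 fits only at r5c1 ⇒ r5c1=8.
Step 18. [r5c2∈{1,2,6,7}] across row 5, 6 lands solely at r5c2, so r5c2=6.
Step 19. [r8c7∈{1,3,6}] 6 has one home in row 8: r8c7. So r8c7=6.
Step 20. [r9c8∈{1}] r9c8's peers cover all but 1. So r9c8=1.
Step 21. [r3c7∈{2}] r3c7 has the single candidate 2. So r3c7=2.
Step 22. [r5c9∈{1,7}] r5c9 is the only open cell in col 9 admitting 1. So r5c9=1.
Step 23. [r6c9∈{3,7}] r6c9 is the only open cell in col 9 admitting 7. So r6c9=7.
Step 24. [r6c1∈{4}] r6c1's peers cover all but 4 ⇒ r6c1=4.
Step 25. [r2c1∈{7}] r2c1's peers cover all but 7. So r2c1=7.
Step 26. [r5c3∈{7}] r5c3 is down to just 7. So r5c3=7.
Step 27. [r2c4∈{3}] r2c4's peers cover all but 3, so r2c4=3.
Step 28. [r6c7∈{3}] r6c7's peers cover all but 3, so r6c7=3.
Step 29. [r4c2∈{1,2,3}] across col 2, 3 lands solely at r4c2. So r4c2=3.
Step 30. [r9c3∈{9}] r9c3 has the single candidate 9 ⇒ r9c3=9.
Step 31. [r2c3∈{4}] nothing but 4 survives at r2c3, so r2c3=4.
Step 32. [r4c6∈{2,7}] row 4 places 7 nowhere but r4c6 ⇒ r4c6=7.
Step 33. [r4c7∈{5}] nothing but 5 survives at r4c7 ⇒ r4c7=5.
Step 34. [r2c6∈{6}] r2c6's peers cover all but 6 ⇒ r2c6=6.
Step 35. [r6c2∈{2}] only 2 remains possible at r6c2 ⇒ r6c2=2.
Step 36. [r3c6∈{4}] r3c6's peers cover all but 4, so r3c6=4.
Step 37. [r3c4∈{7}] r3c4 has the single candidate 7 ⇒ r3c4=7.
Step 38. [r5c7∈{4}] r5c7's peers cover all but 4 ⇒ r5c7=4.
Step 39. [r8c4∈{2}] r8c4 has the single candidate 2 ⇒ r8c4=2.
Step 40. [r9c2∈{7}] nothing but 7 survives at r9c2. So r9c2=7.
Step 41. [r2c2∈{9}] only 9 remains possible at r2c2, so r2c2=9.
Step 42. [r8c9∈{3}] r8c9 has the single candidate 3 ⇒ r8c9=3.
Step 43. [r6c8∈{8}] only 8 remains possible at r6c8, so r6c8=8.
Step 44. [r2c7∈{1}] only 1 remains possible at r2c7 ⇒ r2c7=1.
Step 45. [r2c8∈{5}] nothing but 5 survives at r2c8. So r2c8=5.
Step 46. [r8c2∈{1}] r8c2 has the single candidate 1, so r8c2=1.
Step 47. [r4c8∈{2}] nothing but 2 survives at r4c8, so r4c8=2.
Step 48. [r5c6∈{2}] r5c6's peers cover all but 2, so r5c6=2.
Step 49. [r3c8∈{6}] r3c8's peers cover all but 6, so r3c8=6.
Step 50. [r3c3∈{3}] r3c3 is down to just 3. So r3c3=3.
Step 51. [r4c3∈{1}] only 1 remains possible at r4c3 ⇒ r4c3=1.
Step 52. [r9c1∈{6}] only 6 remains possible at r9c1. So r9c1=6.

Answer: 2 8 6 9 1 5 7 3 4 / 7 9 4 3 2 6 1 5 8 / 1 5 3 7 8 4 2 6 9 / 9 3 1 8 4 7 5 2 6 / 8 6 7 5 3 2 4 9 1 / 4 2 5 6 9 1 3 8 7 / 3 4 2 1 6 8 9 7 5 / 5 1 8 2 7 9 6 4 3 / 6 7 9 4 5 3 8 1 2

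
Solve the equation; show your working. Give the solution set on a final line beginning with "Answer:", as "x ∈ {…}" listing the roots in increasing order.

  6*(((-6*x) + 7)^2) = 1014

Step 1. [6*(((-6*x) + 7)^2) = 1014] LHS = 6·(…); ÷6 both sides, so div: ((-6*x) + 7)^2 = 169.
Step 2. [((-6*x) + 7)^2 = 169] √ both sides: 169 ≥ 0 gives two branches ⇒ sqrt: (-6*x) + 7 = 13 or -13.
Step 3. [(-6*x) + 7 = 13 or -13] peel the +7: subtract 7 from each side. So sub: -6*x = 6 or -20.
Step 4. [-6*x = 6 or -20] leading coefficient -6: divide by -6 ⇒ div: x = -1 or 10/3.

Answer: x ∈ {-1, 10/3}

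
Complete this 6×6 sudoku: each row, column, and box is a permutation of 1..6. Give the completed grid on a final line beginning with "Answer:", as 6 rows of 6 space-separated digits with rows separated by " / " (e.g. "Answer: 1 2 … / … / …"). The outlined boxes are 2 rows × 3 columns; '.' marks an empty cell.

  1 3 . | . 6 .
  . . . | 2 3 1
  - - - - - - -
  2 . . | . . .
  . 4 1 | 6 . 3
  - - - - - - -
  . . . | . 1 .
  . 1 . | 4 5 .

Step 1. [r5c2∈{2,5,6}] col 2 places 2 nowhere but r5c2. So r5c2=2.
Step 2. [r3c3∈{3,5,6}] in row 3, 3 fits only at r3c3 ⇒ r3c3=3.
Step 3. [r6c3∈{6}] r6c3's peers cover all but 6. So r6c3=6.
Step 4. [r2c1∈{4,5,6}] r2c1 is the only open cell in col 1 admitting 6 ⇒ r2c1=6.
Step 5. [r2c3∈{4,5}] in row 2, 4 fits only at r2c3, so r2c3=4.
Step 6. [r1c4∈{5}] r1c4's peers cover all but 5. So r1c4=5.
Step 7. [r4c1∈{5}] r4c1 has the single candidate 5. So r4c1=5.
Step 8. [r6c1∈{3}] r6c1 has the single candidate 3, so r6c1=3.
Step 9. [r1c6∈{4}] nothing but 4 survives at r1c6. So r1c6=4.
Step 10. [r5c3∈{5}] r5c3 has the single candidate 5. So r5c3=5.
Step 11. [r3c6∈{5}] r3c6's peers cover all but 5, so r3c6=5.
Step 12. [r3c4∈{1}] r3c4 is down to just 1, so r3c4=1.
Step 13. [r6c6∈{2}] r6c6 has the single candidate 2 ⇒ r6c6=2.
Step 14. [r4c5∈{2}] r4c5 has the single candidate 2. So r4c5=2.
Step 15. [r3c2∈{6}] r3c2 is down to just 6, so r3c2=6.
Step 16. [r5c1∈{4}] r5c1 is down to just 4, so r5c1=4.
Step 17. [r5c6∈{6}] only 6 remains possible at r5c6. So r5c6=6.
Step 18. [r5c4∈{3}] r5c4's peers cover all but 3, so r5c4=3.
Step 19. [r1c3∈{2}] only 2 remains possible at r1c3, so r1c3=2.
Step 20. [r2c2∈{5}] nothing but 5 survives at r2c2 ⇒ r2c2=5.
Step 21. [r3c5∈{4}] nothing but 4 survives at r3c5 ⇒ r3c5=4.

Answer: 1 3 2 5 6 4 / 6 5 4 2 3 1 / 2 6 3 1 4 5 / 5 4 1 6 2 3 / 4 2 5 3 1 6 / 3 1 6 4 5 2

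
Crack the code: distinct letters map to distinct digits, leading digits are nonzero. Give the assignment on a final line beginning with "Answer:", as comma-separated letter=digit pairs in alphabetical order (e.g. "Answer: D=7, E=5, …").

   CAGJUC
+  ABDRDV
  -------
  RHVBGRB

Step 1. [R] R is the leading digit of a 7-digit sum of two 6-digit numbers; the final carry is exactly 1. So R=1.
Step 2. [col 1: C + V ≡ B (mod 10)] column 1 (C + V ≡ B (mod 10), carry-in 0) doesn't pin V yet; pick V=3 and continue ⇒ V=3.
Step 3. [col 1: C + V ≡ B (mod 10)] several values work for B in column 1 (C + V ≡ B (mod 10), carry-in 0); try B=7. So B=7.
Step 4. [col 1: C + V ≡ B (mod 10)] from column 1 (V=3, B=7, carry-in 0, digits 1,3,7 already taken and all letters distinct): C must equal 4. So C=4.
Step 5. [col 2: U + D ≡ R (mod 10)] column 2 (U + D ≡ R (mod 10), carry-in 0) doesn't pin U yet; pick U=2 and continue ⇒ U=2.
Step 6. [col 2: U + D ≡ R (mod 10)] in column 2 we have U+D≡R with carry-in 0; given U=2, R=1 and digits 1,2,3,4,7 already taken and all letters distinct, that pins D to 9, so D=9.
Step 7. [col 3: J + R ≡ G (mod 10)] no forcing yet in column 3 (carry-in 1); G=8 is free and consistent — try it, so G=8.
Step 8. [col 3: J + R ≡ G (mod 10)] from column 3 (R=1, G=8, carry-in 1, digits 1,2,3,4,7,8,9 already taken and all letters distinct): J must equal 6. So J=6.
Step 9. [col 5: A + B ≡ V (mod 10)] column 5: given B=7, V=3, carry-in 1, and digits 1,2,3,4,6,7,8,9 already taken and all letters distinct, A+B≡V (mod 10) forces A=5 ⇒ A=5.
Step 10. [col 6: C + A ≡ H (mod 10)] from column 6 (C=4, A=5, carry-in 1, digits 1,2,3,4,5,6,7,8,9 already taken and all letters distinct): H must equal 0, so H=0.

Answer: A=5, B=7, C=4, D=9, G=8, H=0, J=6, R=1, U=2, V=3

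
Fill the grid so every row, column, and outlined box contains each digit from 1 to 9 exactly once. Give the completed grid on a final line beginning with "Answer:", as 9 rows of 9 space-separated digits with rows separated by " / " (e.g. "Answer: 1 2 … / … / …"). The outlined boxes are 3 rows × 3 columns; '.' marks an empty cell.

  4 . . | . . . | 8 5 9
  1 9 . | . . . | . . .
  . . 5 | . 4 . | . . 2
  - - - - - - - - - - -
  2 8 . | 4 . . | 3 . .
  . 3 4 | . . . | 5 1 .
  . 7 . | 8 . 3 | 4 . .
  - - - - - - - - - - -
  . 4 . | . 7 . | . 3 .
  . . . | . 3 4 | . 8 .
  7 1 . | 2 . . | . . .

Step 1. [r6c9∈{6}] only 6 remains possible at r6c9 ⇒ r6c9=6.
Step 2. [r3c2∈{6}] r3c2 has the single candidate 6 ⇒ r3c2=6.
Step 3. [r3c8∈{7}] r3c8's peers cover all but 7. So r3c8=7.
Step 4. [r2c7∈{6}] r2c7's peers cover all but 6 ⇒ r2c7=6.
Step 5. [r9c7∈{9}] r9c7's peers cover all but 9 ⇒ r9c7=9.
Step 6. [r8c2∈{2,5}] col 2 places 5 nowhere but r8c2, so r8c2=5.
Step 7. [r9c3∈{3,6,8}] across row 9, 3 lands solely at r9c3 ⇒ r9c3=3.
Step 8. [r1c4∈{1,3,6,7}] 3 has one home in row 1: r1c4, so r1c4=3.
Step 9. [r3c7∈{1}] only 1 remains possible at r3c7, so r3c7=1.
Step 10. [r3c4∈{9}] r3c4 has the single candidate 9 ⇒ r3c4=9.
Step 11. [r7c6∈{1,5,6,8,9}] 9 has one home in box 8: r7c6. So r7c6=9.
Step 12. [r3c6∈{8}] only 8 remains possible at r3c6. So r3c6=8.
Step 13. [r1c2∈{2}] r1c2's peers cover all but 2, so r1c2=2.
Step 14. [r4c9∈{7}] r4c9 has the single candidate 7 ⇒ r4c9=7.
Step 15. [r9c8∈{4,6}] across col 8, 6 lands solely at r9c8 ⇒ r9c8=6.
Step 16. [r9c6∈{5}] only 5 remains possible at r9c6 ⇒ r9c6=5.
Step 17. [r4c5∈{1,5,6,9}] r4c5 is the only open cell in row 4 admitting 5 ⇒ r4c5=5.
Step 18. [r2c5∈{2}] r2c5's peers cover all but 2, so r2c5=2.
Step 19. [r2c6∈{7}] r2c6 is down to just 7, so r2c6=7.
Step 20. [r8c9∈{1}] r8c9 has the single candidate 1. So r8c9=1.
Step 21. [r8c4∈{6}] r8c4's peers cover all but 6. So r8c4=6.
Step 22. [r8c1∈{9}] nothing but 9 survives at r8c1. So r8c1=9.
Step 23. [r5c1∈{6}] r5c1 has the single candidate 6. So r5c1=6.
Step 24. [r4c8∈{9}] r4c8 is down to just 9, so r4c8=9.
Step 25. [r7c3∈{2,6,8}] in row 7, 6 fits only at r7c3, so r7c3=6.
Step 26. [r6c3∈{1,9}] r6c3 is the only open cell in col 3 admitting 9, so r6c3=9.
Step 27. [r4c6∈{1,6}] across row 4, 6 lands solely at r4c6, so r4c6=6.
Step 28. [r1c6∈{1}] r1c6 is down to just 1, so r1c6=1.
Step 29. [r7c7∈{2}] only 2 remains possible at r7c7. So r7c7=2.
Step 30. [r2c8∈{4}] nothing but 4 survives at r2c8, so r2c8=4.
Step 31. [r2c9∈{3}] r2c9 is down to just 3. So r2c9=3.
Step 32. [r1c5∈{6}] only 6 remains possible at r1c5 ⇒ r1c5=6.
Step 33. [r2c4∈{5}] r2c4's peers cover all but 5, so r2c4=5.
Step 34. [r6c8∈{2}] nothing but 2 survives at r6c8, so r6c8=2.
Step 35. [r8c7∈{7}] only 7 remains possible at r8c7, so r8c7=7.
Step 36. [r5c4∈{7}] r5c4 is down to just 7, so r5c4=7.
Step 37. [r9c9∈{4}] r9c9 has the single candidate 4 ⇒ r9c9=4.
Step 38. [r2c3∈{8}] nothing but 8 survives at r2c3, so r2c3=8.
Step 39. [r7c4∈{1}] r7c4 is down to just 1 ⇒ r7c4=1.
Step 40. [r3c1∈{3}] r3c1 is down to just 3. So r3c1=3.
Step 41. [r9c5∈{8}] r9c5's peers cover all but 8. So r9c5=8.
Step 42. [r7c9∈{5}] r7c9 has the single candidate 5 ⇒ r7c9=5.
Step 43. [r8c3∈{2}] r8c3 is down to just 2, so r8c3=2.
Step 44. [r4c3∈{1}] nothing but 1 survives at r4c3, so r4c3=1.
Step 45. [r5c9∈{8}] only 8 remains possible at r5c9, so r5c9=8.
Step 46. [r5c5∈{9}] r5c5's peers cover all but 9 ⇒ r5c5=9.
Step 47. [r5c6∈{2}] r5c6's peers cover all but 2 ⇒ r5c6=2.
Step 48. [r6c5∈{1}] nothing but 1 survives at r6c5, so r6c5=1.
Step 49. [r1c3∈{7}] only 7 remains possible at r1c3. So r1c3=7.
Step 50. [r6c1∈{5}] only 5 remains possible at r6c1 ⇒ r6c1=5.
Step 51. [r7c1∈{8}] r7c1 has the single candidate 8 ⇒ r7c1=8.

Answer: 4 2 7 3 6 1 8 5 9 / 1 9 8 5 2 7 6 4 3 / 3 6 5 9 4 8 1 7 2 / 2 8 1 4 5 6 3 9 7 / 6 3 4 7 9 2 5 1 8 / 5 7 9 8 1 3 4 2 6 / 8 4 6 1 7 9 2 3 5 / 9 5 2 6 3 4 7 8 1 / 7 1 3 2 8 5 9 6 4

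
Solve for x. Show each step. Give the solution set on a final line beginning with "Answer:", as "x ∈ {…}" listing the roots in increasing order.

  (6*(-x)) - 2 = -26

Step 1. [(6*(-x)) - 2 = -26] -2 is outermost — add 2 both sides ⇒ sub: 6*(-x) = -24.
Step 2. [6*(-x) = -24] 6 out front; divide by 6 ⇒ div: -x = -4.
Step 3. [-x = -4] flip signs both sides, so neg: x = 4.

Answer: x ∈ {4}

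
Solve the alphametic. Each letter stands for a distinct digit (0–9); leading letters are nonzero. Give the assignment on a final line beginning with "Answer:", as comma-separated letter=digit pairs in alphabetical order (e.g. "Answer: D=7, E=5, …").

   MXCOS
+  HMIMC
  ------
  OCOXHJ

Step 1. [col 1: S + C ≡ J (mod 10)] C=5 is one option consistent with column 1 (S + C ≡ J (mod 10), carry-in 0) — take it. So C=5.
Step 2. [col 1: S + C ≡ J (mod 10)] column 1 (S + C ≡ J (mod 10), carry-in 0) doesn't pin J yet; pick J=2 and continue ⇒ J=2.
Step 3. [col 1: S + C ≡ J (mod 10)] column 1 reads S+C+carry(0)=J with C=5, J=2; with digits 2,5 already taken and all letters distinct, the only value for S is 7, so S=7.
Step 4. [col 2: O + M ≡ H (mod 10)] column 2 (O + M ≡ H (mod 10), carry-in 1) doesn't pin M yet; pick M=6 and continue, so M=6.
Step 5. [col 2: O + M ≡ H (mod 10)] column 2 (O + M ≡ H (mod 10), carry-in 1) doesn't pin H yet; pick H=8 and continue ⇒ H=8.
Step 6. [col 2: O + M ≡ H (mod 10)] column 2: given M=6, H=8, carry-in 1, and digits 2,5,6,7,8 already taken and all letters distinct, O+M≡H (mod 10) forces O=1. So O=1.
Step 7. [col 3: C + I ≡ X (mod 10)] column 3 (C + I ≡ X (mod 10), carry-in 0) doesn't pin X yet; pick X=4 and continue ⇒ X=4.
Step 8. [col 3: C + I ≡ X (mod 10)] from column 3 (C=5, X=4, carry-in 0, digits 1,2,4,5,6,7,8 already taken and all letters distinct): I must equal 9. So I=9.

Answer: C=5, H=8, I=9, J=2, M=6, O=1, S=7, X=4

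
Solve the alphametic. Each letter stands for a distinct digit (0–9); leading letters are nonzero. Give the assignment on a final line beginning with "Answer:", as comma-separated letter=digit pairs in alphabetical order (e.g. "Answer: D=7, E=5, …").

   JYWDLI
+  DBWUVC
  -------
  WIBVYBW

Step 1. [col 1: I + C ≡ W (mod 10)] no forcing yet in column 1 (carry-in 0); C=7 is free and consistent — try it ⇒ C=7.
Step 2. [col 1: I + C ≡ W (mod 10)] several values work for W in column 1 (I + C ≡ W (mod 10), carry-in 0); try W=1, so W=1.
Step 3. [col 1: I + C ≡ W (mod 10)] column 1: given C=7, W=1, carry-in 0, and digits 1,7 already taken and all letters distinct, I+C≡W (mod 10) forces I=4. So I=4.
Step 4. [col 2: L + V ≡ B (mod 10)] B=9 is one option consistent with column 2 (L + V ≡ B (mod 10), carry-in 1) — take it. So B=9.
Step 5. [col 2: L + V ≡ B (mod 10)] several values work for V in column 2 (L + V ≡ B (mod 10), carry-in 1); try V=3. So V=3.
Step 6. [col 2: L + V ≡ B (mod 10)] column 2: given V=3, B=9, carry-in 1, and digits 1,3,4,7,9 already taken and all letters distinct, L+V≡B (mod 10) forces L=5. So L=5.
Step 7. [col 3: D + U ≡ Y (mod 10)] U=2 is one option consistent with column 3 (D + U ≡ Y (mod 10), carry-in 0) — take it. So U=2.
Step 8. [col 3: D + U ≡ Y (mod 10)] column 3 (D + U ≡ Y (mod 10), carry-in 0) doesn't pin Y yet; pick Y=0 and continue, so Y=0.
Step 9. [col 3: D + U ≡ Y (mod 10)] column 3: given U=2, Y=0, carry-in 0, and digits 0,1,2,3,4,5,7,9 already taken and all letters distinct, D+U≡Y (mod 10) forces D=8, so D=8.
Step 10. [col 6: J + D ≡ I (mod 10)] in column 6 we have J+D≡I with carry-in 0; given D=8, I=4 and digits 0,1,2,3,4,5,7,8,9 already taken and all letters distinct, that pins J to 6 ⇒ J=6.

Answer: B=9, C=7, D=8, I=4, J=6, L=5, U=2, V=3, W=1, Y=0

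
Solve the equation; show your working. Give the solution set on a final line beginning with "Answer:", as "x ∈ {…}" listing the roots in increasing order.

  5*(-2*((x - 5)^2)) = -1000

Step 1. [5*(-2*((x - 5)^2)) = -1000] divide by the outer 5, so div: -2*((x - 5)^2) = -200.
Step 2. [-2*((x - 5)^2) = -200] LHS = -2·(…); ÷-2 both sides. So div: (x - 5)^2 = 100.
Step 3. [(x - 5)^2 = 100] LHS squared, RHS 100 ≥ 0: apply √ (±). So sqrt: x - 5 = 10 or -10.
Step 4. [x - 5 = 10 or -10] add 5: x sits inside (… - 5). So sub: x = 15 or -5.

Answer: x ∈ {-5, 15}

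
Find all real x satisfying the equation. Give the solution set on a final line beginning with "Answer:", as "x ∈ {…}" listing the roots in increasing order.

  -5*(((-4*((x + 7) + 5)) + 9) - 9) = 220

Step 1. [-5*(((-4*((x + 7) + 5)) + 9) - 9) = 220] divide by the outer -5, so div: ((-4*((x + 7) + 5)) + 9) - 9 = -44.
Step 2. [((-4*((x + 7) + 5)) + 9) - 9 = -44] add 9: x sits inside (… - 9), so sub: (-4*((x + 7) + 5)) + 9 = -35.
Step 3. [(-4*((x + 7) + 5)) + 9 = -35] 9 comes off first (subtract 9), so sub: -4*((x + 7) + 5) = -44.
Step 4. [-4*((x + 7) + 5) = -44] -4 out front; divide by -4 ⇒ div: (x + 7) + 5 = 11.
Step 5. [(x + 7) + 5 = 11] peel the +5: subtract 5 from each side. So sub: x + 7 = 6.
Step 6. [x + 7 = 6] peel the +7: subtract 7 from each side ⇒ sub: x = -1.

Answer: x ∈ {-1}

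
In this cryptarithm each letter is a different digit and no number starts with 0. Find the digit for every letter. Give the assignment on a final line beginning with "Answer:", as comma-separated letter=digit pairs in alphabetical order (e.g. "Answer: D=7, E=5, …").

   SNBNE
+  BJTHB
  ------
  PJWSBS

Step 1. [col 1: E + B ≡ S (mod 10)] E=3 is one option consistent with column 1 (E + B ≡ S (mod 10), carry-in 0) — take it, so E=3.
Step 2. [col 1: E + B ≡ S (mod 10)] B=5 is one option consistent with column 1 (E + B ≡ S (mod 10), carry-in 0) — take it, so B=5.
Step 3. [col 1: E + B ≡ S (mod 10)] column 1: given E=3, B=5, carry-in 0, and digits 3,5 already taken and all letters distinct, E+B≡S (mod 10) forces S=8, so S=8.
Step 4. [col 2: N + H ≡ B (mod 10)] several values work for H in column 2 (N + H ≡ B (mod 10), carry-in 0); try H=9 ⇒ H=9.
Step 5. [P] adding two 5-digit numbers gives at most 5+1 digits, and here it does — P is that final carry and must be 1. So P=1.
Step 6. [col 2: N + H ≡ B (mod 10)] column 2 reads N+H+carry(0)=B with H=9, B=5; with digits 1,3,5,8,9 already taken and all letters distinct, the only value for N is 6, so N=6.
Step 7. [col 3: B + T ≡ S (mod 10)] column 3 reads B+T+carry(1)=S with B=5, S=8; with digits 1,3,5,6,8,9 already taken and all letters distinct, the only value for T is 2, so T=2.
Step 8. [col 4: N + J ≡ W (mod 10)] from column 4 (N=6, carry-in 0, digits 1,2,3,5,6,8,9 already taken and all letters distinct): J must equal 4, so J=4.
Step 9. [col 4: N + J ≡ W (mod 10)] in column 4 we have N+J≡W with carry-in 0; given N=6, J=4 and digits 1,2,3,4,5,6,8,9 already taken and all letters distinct, that pins W to 0, so W=0.

Answer: B=5, E=3, H=9, J=4, N=6, P=1, S=8, T=2, W=0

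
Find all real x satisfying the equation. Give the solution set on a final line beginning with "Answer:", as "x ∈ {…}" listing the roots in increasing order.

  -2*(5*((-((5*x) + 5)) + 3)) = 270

Step 1. [-2*(5*((-((5*x) + 5)) + 3)) = 270] -2·(inner) — divide through by -2, so div: 5*((-((5*x) + 5)) + 3) = -135.
Step 2. [5*((-((5*x) + 5)) + 3) = -135] LHS = 5·(…); ÷5 both sides, so div: (-((5*x) + 5)) + 3 = -27.
Step 3. [(-((5*x) + 5)) + 3 = -27] the outer +3 inverts by subtracting 3, so sub: -((5*x) + 5) = -30.
Step 4. [-((5*x) + 5) = -30] flip signs both sides. So neg: (5*x) + 5 = 30.
Step 5. [(5*x) + 5 = 30] common factor 5 (LHS and 30) — divide through. So factor: x + 1 = 6.
Step 6. [x + 1 = 6] the outer +1 inverts by subtracting 1, so sub: x = 5.

Answer: x ∈ {5}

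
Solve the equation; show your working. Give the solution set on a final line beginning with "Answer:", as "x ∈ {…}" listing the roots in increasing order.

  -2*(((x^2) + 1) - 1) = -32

Step 1. [-2*(((x^2) + 1) - 1) = -32] -2 out front; divide by -2. So div: ((x^2) + 1) - 1 = 16.
Step 2. [((x^2) + 1) - 1 = 16] the outer -1 inverts by adding 1. So sub: (x^2) + 1 = 17.
Step 3. [(x^2) + 1 = 17] subtract 1: x sits inside (… + 1) ⇒ sub: x^2 = 16.
Step 4. [x^2 = 16] √ both sides: 16 ≥ 0 gives two branches, so sqrt: x = 4 or -4.

Answer: x ∈ {-4, 4}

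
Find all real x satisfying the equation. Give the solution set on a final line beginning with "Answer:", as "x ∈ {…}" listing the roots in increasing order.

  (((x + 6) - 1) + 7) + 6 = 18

Step 1. [(((x + 6) - 1) + 7) + 6 = 18] +6 is outermost — subtract 6 both sides. So sub: ((x + 6) - 1) + 7 = 12.
Step 2. [((x + 6) - 1) + 7 = 12] 7 comes off first (subtract 7), so sub: (x + 6) - 1 = 5.
Step 3. [(x + 6) - 1 = 5] 1 comes off first (add 1) ⇒ sub: x + 6 = 6.
Step 4. [x + 6 = 6] subtract 6: x sits inside (… + 6) ⇒ sub: x = 0.

Answer: x ∈ {0}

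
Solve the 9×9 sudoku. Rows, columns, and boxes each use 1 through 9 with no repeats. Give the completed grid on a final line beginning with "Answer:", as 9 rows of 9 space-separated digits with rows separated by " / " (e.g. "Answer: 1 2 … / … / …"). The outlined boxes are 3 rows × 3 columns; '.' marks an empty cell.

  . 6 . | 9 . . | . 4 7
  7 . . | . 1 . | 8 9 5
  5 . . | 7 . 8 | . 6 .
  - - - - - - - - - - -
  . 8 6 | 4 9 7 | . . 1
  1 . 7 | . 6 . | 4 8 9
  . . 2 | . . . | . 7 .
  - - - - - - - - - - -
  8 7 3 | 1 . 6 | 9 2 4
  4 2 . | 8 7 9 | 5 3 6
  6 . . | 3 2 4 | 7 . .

Step 1. [r6c9∈{3}] r6c9 is down to just 3. So r6c9=3.
Step 2. [r5c6∈{2,3,5}] box 5 places 3 nowhere but r5c6, so r5c6=3.
Step 3. [r8c3∈{1}] nothing but 1 survives at r8c3 ⇒ r8c3=1.
Step 4. [r3c2∈{1,3,4,9}] across col 2, 1 lands solely at r3c2 ⇒ r3c2=1.
Step 5. [r6c4∈{5}] r6c4 has the single candidate 5, so r6c4=5.
Step 6. [r1c1∈{2,3}] r1c1 is the only open cell in col 1 admitting 2, so r1c1=2.
Step 7. [r3c3∈{4,9}] across row 3, 9 lands solely at r3c3. So r3c3=9.
Step 8. [r6c2∈{4,9}] in row 6, 4 fits only at r6c2. So r6c2=4.
Step 9. [r4c7∈{2}] r4c7 has the single candidate 2. So r4c7=2.
Step 10. [r3c7∈{3}] nothing but 3 survives at r3c7, so r3c7=3.
Step 11. [r7c5∈{5}] r7c5 is down to just 5 ⇒ r7c5=5.
Step 12. [r2c4∈{2,6}] across row 2, 6 lands solely at r2c4 ⇒ r2c4=6.
Step 13. [r9c2∈{5,9}] r9c2 is the only open cell in row 9 admitting 9 ⇒ r9c2=9.
Step 14. [r9c3∈{5}] only 5 remains possible at r9c3. So r9c3=5.
Step 15. [r9c8∈{1}] r9c8's peers cover all but 1, so r9c8=1.
Step 16. [r2c2∈{3}] r2c2 is down to just 3, so r2c2=3.
Step 17. [r1c6∈{5}] only 5 remains possible at r1c6, so r1c6=5.
Step 18. [r6c5∈{8}] r6c5 is down to just 8, so r6c5=8.
Step 19. [r1c5∈{3}] only 3 remains possible at r1c5 ⇒ r1c5=3.
Step 20. [r9c9∈{8}] r9c9 has the single candidate 8, so r9c9=8.
Step 21. [r3c9∈{2}] only 2 remains possible at r3c9 ⇒ r3c9=2.
Step 22. [r1c3∈{8}] r1c3 is down to just 8, so r1c3=8.
Step 23. [r1c7∈{1}] r1c7 is down to just 1 ⇒ r1c7=1.
Step 24. [r5c2∈{5}] nothing but 5 survives at r5c2 ⇒ r5c2=5.
Step 25. [r5c4∈{2}] only 2 remains possible at r5c4 ⇒ r5c4=2.
Step 26. [r4c8∈{5}] r4c8 has the single candidate 5, so r4c8=5.
Step 27. [r6c6∈{1}] only 1 remains possible at r6c6. So r6c6=1.
Step 28. [r6c7∈{6}] r6c7 has the single candidate 6. So r6c7=6.
Step 29. [r2c6∈{2}] r2c6 is down to just 2 ⇒ r2c6=2.
Step 30. [r2c3∈{4}] r2c3 has the single candidate 4 ⇒ r2c3=4.
Step 31. [r4c1∈{3}] only 3 remains possible at r4c1. So r4c1=3.
Step 32. [r6c1∈{9}] only 9 remains possible at r6c1, so r6c1=9.
Step 33. [r3c5∈{4}] r3c5's peers cover all but 4 ⇒ r3c5=4.

Answer: 2 6 8 9 3 5 1 4 7 / 7 3 4 6 1 2 8 9 5 / 5 1 9 7 4 8 3 6 2 / 3 8 6 4 9 7 2 5 1 / 1 5 7 2 6 3 4 8 9 / 9 4 2 5 8 1 6 7 3 / 8 7 3 1 5 6 9 2 4 / 4 2 1 8 7 9 5 3 6 / 6 9 5 3 2 4 7 1 8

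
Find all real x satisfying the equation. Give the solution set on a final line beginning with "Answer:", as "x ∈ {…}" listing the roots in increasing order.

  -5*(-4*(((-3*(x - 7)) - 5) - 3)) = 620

Step 1. [-5*(-4*(((-3*(x - 7)) - 5) - 3)) = 620] -5 out front; divide by -5. So div: -4*(((-3*(x - 7)) - 5) - 3) = -124.
Step 2. [-4*(((-3*(x - 7)) - 5) - 3) = -124] -4 out front; divide by -4 ⇒ div: ((-3*(x - 7)) - 5) - 3 = 31.
Step 3. [((-3*(x - 7)) - 5) - 3 = 31] add 3: x sits inside (… - 3). So sub: (-3*(x - 7)) - 5 = 34.
Step 4. [(-3*(x - 7)) - 5 = 34] the outer -5 inverts by adding 5 ⇒ sub: -3*(x - 7) = 39.
Step 5. [-3*(x - 7) = 39] -3 out front; divide by -3 ⇒ div: x - 7 = -13.
Step 6. [x - 7 = -13] the outer -7 inverts by adding 7, so sub: x = -6.

Answer: x ∈ {-6}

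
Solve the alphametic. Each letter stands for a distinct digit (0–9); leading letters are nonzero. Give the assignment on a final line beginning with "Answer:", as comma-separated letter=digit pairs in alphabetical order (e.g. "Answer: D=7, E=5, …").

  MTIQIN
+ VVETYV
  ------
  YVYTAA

Step 1. [col 1: N + V ≡ A (mod 10)] A=2 is one option consistent with column 1 (N + V ≡ A (mod 10), carry-in 0) — take it ⇒ A=2.
Step 2. [col 1: N + V ≡ A (mod 10)] no forcing yet in column 1 (carry-in 0); N=5 is free and consistent — try it, so N=5.
Step 3. [col 1: N + V ≡ A (mod 10)] column 1 reads N+V+carry(0)=A with N=5, A=2; with digits 2,5 already taken and all letters distinct, the only value for V is 7. So V=7.
Step 4. [col 2: I + Y ≡ A (mod 10)] column 2 (I + Y ≡ A (mod 10), carry-in 1) doesn't pin Y yet; pick Y=8 and continue ⇒ Y=8.
Step 5. [col 2: I + Y ≡ A (mod 10)] in column 2 we have I+Y≡A with carry-in 1; given Y=8, A=2 and digits 2,5,7,8 already taken and all letters distinct, that pins I to 3. So I=3.
Step 6. [col 3: Q + T ≡ T (mod 10)] column 3: given nothing yet, carry-in 1, and digits 2,3,5,7,8 already taken and all letters distinct, Q+T≡T (mod 10) forces Q=9. So Q=9.
Step 7. [col 3: Q + T ≡ T (mod 10)] no forcing yet in column 3 (carry-in 1); T=0 is free and consistent — try it, so T=0.
Step 8. [col 4: I + E ≡ Y (mod 10)] from column 4 (I=3, Y=8, carry-in 1, digits 0,2,3,5,7,8,9 already taken and all letters distinct): E must equal 4 ⇒ E=4.
Step 9. [col 6: M + V ≡ Y (mod 10)] column 6: given V=7, Y=8, carry-in 0, and digits 0,2,3,4,5,7,8,9 already taken and all letters distinct, M+V≡Y (mod 10) forces M=1, so M=1.

Answer: A=2, E=4, I=3, M=1, N=5, Q=9, T=0, V=7, Y=8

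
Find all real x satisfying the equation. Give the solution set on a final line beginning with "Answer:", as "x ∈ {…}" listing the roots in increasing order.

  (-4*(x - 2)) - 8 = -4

Step 1. [(-4*(x - 2)) - 8 = -4] -8 is outermost — add 8 both sides ⇒ sub: -4*(x - 2) = 4.
Step 2. [-4*(x - 2) = 4] -4·(inner) — divide through by -4, so div: x - 2 = -1.
Step 3. [x - 2 = -1] the outer -2 inverts by adding 2 ⇒ sub: x = 1.

Answer: x ∈ {1}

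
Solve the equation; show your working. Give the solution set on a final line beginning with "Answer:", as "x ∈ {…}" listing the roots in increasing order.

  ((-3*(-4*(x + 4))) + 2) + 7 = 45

Step 1. [((-3*(-4*(x + 4))) + 2) + 7 = 45] +7 is outermost — subtract 7 both sides ⇒ sub: (-3*(-4*(x + 4))) + 2 = 38.
Step 2. [(-3*(-4*(x + 4))) + 2 = 38] peel the +2: subtract 2 from each side ⇒ sub: -3*(-4*(x + 4)) = 36.
Step 3. [-3*(-4*(x + 4)) = 36] leading coefficient -3: divide by -3 ⇒ div: -4*(x + 4) = -12.
Step 4. [-4*(x + 4) = -12] -4 out front; divide by -4, so div: x + 4 = 3.
Step 5. [x + 4 = 3] 4 comes off first (subtract 4) ⇒ sub: x = -1.

Answer: x ∈ {-1}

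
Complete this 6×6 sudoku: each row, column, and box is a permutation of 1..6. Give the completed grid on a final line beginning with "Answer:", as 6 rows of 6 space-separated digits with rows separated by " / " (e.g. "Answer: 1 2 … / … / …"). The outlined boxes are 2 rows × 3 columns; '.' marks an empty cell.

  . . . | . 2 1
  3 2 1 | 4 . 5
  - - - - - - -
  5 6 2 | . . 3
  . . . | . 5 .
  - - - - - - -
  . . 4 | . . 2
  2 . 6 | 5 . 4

Step 1. [r5c1∈{1}] only 1 remains possible at r5c1. So r5c1=1.
Step 2. [r6c2∈{3}] r6c2 is down to just 3. So r6c2=3.
Step 3. [r1c1∈{4,6}] 6 has one home in col 1: r1c1, so r1c1=6.
Step 4. [r1c2∈{4,5}] in row 1, 4 fits only at r1c2 ⇒ r1c2=4.
Step 5. [r5c5∈{3,6}] col 5 places 3 nowhere but r5c5 ⇒ r5c5=3.
Step 6. [r3c4∈{1}] r3c4 is down to just 1, so r3c4=1.
Step 7. [r4c6∈{6}] r4c6 is down to just 6. So r4c6=6.
Step 8. [r1c4∈{3}] only 3 remains possible at r1c4, so r1c4=3.
Step 9. [r5c2∈{5}] r5c2 has the single candidate 5 ⇒ r5c2=5.
Step 10. [r4c2∈{1}] only 1 remains possible at r4c2. So r4c2=1.
Step 11. [r1c3∈{5}] only 5 remains possible at r1c3 ⇒ r1c3=5.
Step 12. [r4c3∈{3}] r4c3 has the single candidate 3 ⇒ r4c3=3.
Step 13. [r3c5∈{4}] nothing but 4 survives at r3c5 ⇒ r3c5=4.
Step 14. [r4c4∈{2}] nothing but 2 survives at r4c4 ⇒ r4c4=2.
Step 15. [r4c1∈{4}] nothing but 4 survives at r4c1 ⇒ r4c1=4.
Step 16. [r5c4∈{6}] r5c4 has the single candidate 6, so r5c4=6.
Step 17. [r2c5∈{6}] only 6 remains possible at r2c5. So r2c5=6.
Step 18. [r6c5∈{1}] nothing but 1 survives at r6c5, so r6c5=1.

Answer: 6 4 5 3 2 1 / 3 2 1 4 6 5 / 5 6 2 1 4 3 / 4 1 3 2 5 6 / 1 5 4 6 3 2 / 2 3 6 5 1 4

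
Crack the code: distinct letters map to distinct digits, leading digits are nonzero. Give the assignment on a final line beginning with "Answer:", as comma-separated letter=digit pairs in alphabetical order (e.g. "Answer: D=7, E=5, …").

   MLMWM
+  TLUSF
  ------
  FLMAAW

Step 1. [col 1: M + F ≡ W (mod 10)] several values work for M in column 1 (M + F ≡ W (mod 10), carry-in 0); try M=9. So M=9.
Step 2. [col 1: M + F ≡ W (mod 10)] several values work for W in column 1 (M + F ≡ W (mod 10), carry-in 0); try W=0. So W=0.
Step 3. [col 1: M + F ≡ W (mod 10)] column 1: given M=9, W=0, carry-in 0, and digits 0,9 already taken and all letters distinct, M+F≡W (mod 10) forces F=1 ⇒ F=1.
Step 4. [col 2: W + S ≡ A (mod 10)] no forcing yet in column 2 (carry-in 1); A=7 is free and consistent — try it, so A=7.
Step 5. [col 2: W + S ≡ A (mod 10)] column 2 reads W+S+carry(1)=A with W=0, A=7; with digits 0,1,7,9 already taken and all letters distinct, the only value for S is 6, so S=6.
Step 6. [col 3: M + U ≡ A (mod 10)] column 3: given M=9, A=7, carry-in 0, and digits 0,1,6,7,9 already taken and all letters distinct, M+U≡A (mod 10) forces U=8, so U=8.
Step 7. [col 4: L + L ≡ M (mod 10)] in column 4 we have L+L≡M with carry-in 1; given M=9 and digits 0,1,6,7,8,9 already taken and all letters distinct, that pins L to 4. So L=4.
Step 8. [col 5: M + T ≡ L (mod 10)] from column 5 (M=9, L=4, carry-in 0, digits 0,1,4,6,7,8,9 already taken and all letters distinct): T must equal 5 ⇒ T=5.

Answer: A=7, F=1, L=4, M=9, S=6, T=5, U=8, W=0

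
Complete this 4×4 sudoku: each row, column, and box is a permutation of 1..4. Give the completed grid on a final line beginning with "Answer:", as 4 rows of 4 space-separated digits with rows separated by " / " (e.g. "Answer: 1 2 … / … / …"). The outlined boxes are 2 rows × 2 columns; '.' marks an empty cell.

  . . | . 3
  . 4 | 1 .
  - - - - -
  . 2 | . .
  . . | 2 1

Step 1. [r2c1∈{2,3}] in row 2, 3 fits only at r2c1. So r2c1=3.
Step 2. [r3c1∈{1,4}] in row 3, 1 fits only at r3c1, so r3c1=1.
Step 3. [r3c4∈{4}] only 4 remains possible at r3c4 ⇒ r3c4=4.
Step 4. [r4c2∈{3}] nothing but 3 survives at r4c2 ⇒ r4c2=3.
Step 5. [r4c1∈{4}] r4c1 is down to just 4. So r4c1=4.
Step 6. [r1c3∈{4}] only 4 remains possible at r1c3 ⇒ r1c3=4.
Step 7. [r2c4∈{2}] nothing but 2 survives at r2c4 ⇒ r2c4=2.
Step 8. [r1c1∈{2}] only 2 remains possible at r1c1, so r1c1=2.
Step 9. [r3c3∈{3}] r3c3's peers cover all but 3 ⇒ r3c3=3.
Step 10. [r1c2∈{1}] r1c2 is down to just 1, so r1c2=1.

Answer: 2 1 4 3 / 3 4 1 2 / 1 2 3 4 / 4 3 2 1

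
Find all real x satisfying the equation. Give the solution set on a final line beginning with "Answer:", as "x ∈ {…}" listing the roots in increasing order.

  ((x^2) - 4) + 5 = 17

Step 1. [((x^2) - 4) + 5 = 17] 5 comes off first (subtract 5). So sub: (x^2) - 4 = 12.
Step 2. [(x^2) - 4 = 12] -4 is outermost — add 4 both sides. So sub: x^2 = 16.
Step 3. [x^2 = 16] √ both sides: 16 ≥ 0 gives two branches. So sqrt: x = 4 or -4.

Answer: x ∈ {-4, 4}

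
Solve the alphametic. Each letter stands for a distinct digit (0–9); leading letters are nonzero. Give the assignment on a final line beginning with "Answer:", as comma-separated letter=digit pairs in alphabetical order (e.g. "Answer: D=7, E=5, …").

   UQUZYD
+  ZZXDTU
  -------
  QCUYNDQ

Step 1. [col 1: D + U ≡ Q (mod 10)] no forcing yet in column 1 (carry-in 0); U=7 is free and consistent — try it, so U=7.
Step 2. [col 1: D + U ≡ Q (mod 10)] no forcing yet in column 1 (carry-in 0); Q=1 is free and consistent — try it, so Q=1.
Step 3. [col 1: D + U ≡ Q (mod 10)] in column 1 we have D+U≡Q with carry-in 0; given U=7, Q=1 and digits 1,7 already taken and all letters distinct, that pins D to 4 ⇒ D=4.
Step 4. [col 2: Y + T ≡ D (mod 10)] T=0 is one option consistent with column 2 (Y + T ≡ D (mod 10), carry-in 1) — take it, so T=0.
Step 5. [col 2: Y + T ≡ D (mod 10)] in column 2 we have Y+T≡D with carry-in 1; given T=0, D=4 and digits 0,1,4,7 already taken and all letters distinct, that pins Y to 3. So Y=3.
Step 6. [col 3: Z + D ≡ N (mod 10)] column 3 (Z + D ≡ N (mod 10), carry-in 0) doesn't pin N yet; pick N=9 and continue, so N=9.
Step 7. [col 3: Z + D ≡ N (mod 10)] in column 3 we have Z+D≡N with carry-in 0; given D=4, N=9 and digits 0,1,3,4,7,9 already taken and all letters distinct, that pins Z to 5. So Z=5.
Step 8. [col 4: U + X ≡ Y (mod 10)] column 4 reads U+X+carry(0)=Y with U=7, Y=3; with digits 0,1,3,4,5,7,9 already taken and all letters distinct, the only value for X is 6 ⇒ X=6.
Step 9. [col 6: U + Z ≡ C (mod 10)] column 6: given U=7, Z=5, carry-in 0, and digits 0,1,3,4,5,6,7,9 already taken and all letters distinct, U+Z≡C (mod 10) forces C=2. So C=2.

Answer: C=2, D=4, N=9, Q=1, T=0, U=7, X=6, Y=3, Z=5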